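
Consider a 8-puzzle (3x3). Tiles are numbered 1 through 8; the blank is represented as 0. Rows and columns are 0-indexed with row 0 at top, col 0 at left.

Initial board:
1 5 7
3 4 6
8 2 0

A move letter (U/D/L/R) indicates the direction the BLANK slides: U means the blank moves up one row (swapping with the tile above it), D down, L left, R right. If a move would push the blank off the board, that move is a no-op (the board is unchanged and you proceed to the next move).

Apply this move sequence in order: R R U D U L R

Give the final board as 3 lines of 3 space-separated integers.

After move 1 (R):
1 5 7
3 4 6
8 2 0

After move 2 (R):
1 5 7
3 4 6
8 2 0

After move 3 (U):
1 5 7
3 4 0
8 2 6

After move 4 (D):
1 5 7
3 4 6
8 2 0

After move 5 (U):
1 5 7
3 4 0
8 2 6

After move 6 (L):
1 5 7
3 0 4
8 2 6

After move 7 (R):
1 5 7
3 4 0
8 2 6

Answer: 1 5 7
3 4 0
8 2 6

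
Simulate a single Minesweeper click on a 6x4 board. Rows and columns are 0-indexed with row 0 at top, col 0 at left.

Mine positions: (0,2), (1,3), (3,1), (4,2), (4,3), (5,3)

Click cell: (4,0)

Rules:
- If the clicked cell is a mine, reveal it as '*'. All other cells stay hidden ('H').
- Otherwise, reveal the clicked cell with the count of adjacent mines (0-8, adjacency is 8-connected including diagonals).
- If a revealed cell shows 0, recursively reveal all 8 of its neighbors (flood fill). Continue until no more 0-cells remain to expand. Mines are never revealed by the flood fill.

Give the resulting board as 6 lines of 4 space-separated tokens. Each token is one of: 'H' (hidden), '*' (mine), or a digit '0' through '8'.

H H H H
H H H H
H H H H
H H H H
1 H H H
H H H H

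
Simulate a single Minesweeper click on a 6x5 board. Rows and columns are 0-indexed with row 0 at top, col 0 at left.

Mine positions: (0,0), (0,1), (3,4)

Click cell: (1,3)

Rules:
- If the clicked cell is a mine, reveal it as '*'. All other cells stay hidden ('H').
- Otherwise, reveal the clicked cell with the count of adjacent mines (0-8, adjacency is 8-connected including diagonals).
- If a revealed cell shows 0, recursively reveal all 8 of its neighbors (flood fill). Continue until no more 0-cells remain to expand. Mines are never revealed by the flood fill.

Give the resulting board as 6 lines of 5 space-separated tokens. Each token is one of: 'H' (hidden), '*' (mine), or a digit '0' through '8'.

H H 1 0 0
2 2 1 0 0
0 0 0 1 1
0 0 0 1 H
0 0 0 1 1
0 0 0 0 0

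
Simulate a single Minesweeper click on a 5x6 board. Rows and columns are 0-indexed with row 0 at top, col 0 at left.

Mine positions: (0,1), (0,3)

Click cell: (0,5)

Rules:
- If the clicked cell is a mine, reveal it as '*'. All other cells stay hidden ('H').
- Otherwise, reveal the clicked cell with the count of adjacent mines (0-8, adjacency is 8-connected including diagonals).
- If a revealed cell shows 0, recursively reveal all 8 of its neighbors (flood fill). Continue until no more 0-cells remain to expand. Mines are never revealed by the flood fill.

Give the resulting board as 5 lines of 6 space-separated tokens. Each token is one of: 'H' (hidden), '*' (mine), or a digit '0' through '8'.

H H H H 1 0
1 1 2 1 1 0
0 0 0 0 0 0
0 0 0 0 0 0
0 0 0 0 0 0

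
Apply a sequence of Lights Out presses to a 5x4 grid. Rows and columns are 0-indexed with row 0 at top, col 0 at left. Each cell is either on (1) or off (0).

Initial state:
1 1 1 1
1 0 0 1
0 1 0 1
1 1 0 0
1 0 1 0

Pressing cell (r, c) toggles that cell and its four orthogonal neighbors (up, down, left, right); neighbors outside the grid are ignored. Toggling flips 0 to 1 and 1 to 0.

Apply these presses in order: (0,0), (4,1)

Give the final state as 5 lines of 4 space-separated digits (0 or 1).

After press 1 at (0,0):
0 0 1 1
0 0 0 1
0 1 0 1
1 1 0 0
1 0 1 0

After press 2 at (4,1):
0 0 1 1
0 0 0 1
0 1 0 1
1 0 0 0
0 1 0 0

Answer: 0 0 1 1
0 0 0 1
0 1 0 1
1 0 0 0
0 1 0 0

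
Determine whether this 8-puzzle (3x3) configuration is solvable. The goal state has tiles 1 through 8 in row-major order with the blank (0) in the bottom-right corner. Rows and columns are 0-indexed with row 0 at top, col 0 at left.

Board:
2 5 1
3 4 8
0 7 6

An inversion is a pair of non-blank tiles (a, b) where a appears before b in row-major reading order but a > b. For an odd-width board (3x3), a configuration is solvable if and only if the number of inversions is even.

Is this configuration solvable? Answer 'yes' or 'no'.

Inversions (pairs i<j in row-major order where tile[i] > tile[j] > 0): 7
7 is odd, so the puzzle is not solvable.

Answer: no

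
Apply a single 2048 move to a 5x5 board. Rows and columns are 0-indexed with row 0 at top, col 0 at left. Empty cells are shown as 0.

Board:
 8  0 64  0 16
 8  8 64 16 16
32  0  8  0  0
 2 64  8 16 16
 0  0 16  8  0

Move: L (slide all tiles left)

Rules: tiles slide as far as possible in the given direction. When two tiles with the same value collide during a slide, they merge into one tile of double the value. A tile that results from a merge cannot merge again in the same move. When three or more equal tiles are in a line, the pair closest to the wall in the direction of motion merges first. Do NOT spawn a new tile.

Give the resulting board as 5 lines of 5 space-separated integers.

Answer:  8 64 16  0  0
16 64 32  0  0
32  8  0  0  0
 2 64  8 32  0
16  8  0  0  0

Derivation:
Slide left:
row 0: [8, 0, 64, 0, 16] -> [8, 64, 16, 0, 0]
row 1: [8, 8, 64, 16, 16] -> [16, 64, 32, 0, 0]
row 2: [32, 0, 8, 0, 0] -> [32, 8, 0, 0, 0]
row 3: [2, 64, 8, 16, 16] -> [2, 64, 8, 32, 0]
row 4: [0, 0, 16, 8, 0] -> [16, 8, 0, 0, 0]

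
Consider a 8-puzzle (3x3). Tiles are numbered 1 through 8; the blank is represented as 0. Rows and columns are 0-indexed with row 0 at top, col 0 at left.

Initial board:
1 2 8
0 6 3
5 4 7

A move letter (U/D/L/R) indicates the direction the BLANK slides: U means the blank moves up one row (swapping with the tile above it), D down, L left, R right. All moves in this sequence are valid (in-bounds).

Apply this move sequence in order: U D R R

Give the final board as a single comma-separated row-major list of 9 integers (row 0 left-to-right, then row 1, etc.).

After move 1 (U):
0 2 8
1 6 3
5 4 7

After move 2 (D):
1 2 8
0 6 3
5 4 7

After move 3 (R):
1 2 8
6 0 3
5 4 7

After move 4 (R):
1 2 8
6 3 0
5 4 7

Answer: 1, 2, 8, 6, 3, 0, 5, 4, 7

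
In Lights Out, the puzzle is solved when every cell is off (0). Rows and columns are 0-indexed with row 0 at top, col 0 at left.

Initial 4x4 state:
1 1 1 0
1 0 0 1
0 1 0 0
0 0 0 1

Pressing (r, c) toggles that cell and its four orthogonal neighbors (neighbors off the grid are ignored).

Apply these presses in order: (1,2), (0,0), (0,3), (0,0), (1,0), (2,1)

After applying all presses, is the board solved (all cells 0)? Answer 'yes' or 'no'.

Answer: no

Derivation:
After press 1 at (1,2):
1 1 0 0
1 1 1 0
0 1 1 0
0 0 0 1

After press 2 at (0,0):
0 0 0 0
0 1 1 0
0 1 1 0
0 0 0 1

After press 3 at (0,3):
0 0 1 1
0 1 1 1
0 1 1 0
0 0 0 1

After press 4 at (0,0):
1 1 1 1
1 1 1 1
0 1 1 0
0 0 0 1

After press 5 at (1,0):
0 1 1 1
0 0 1 1
1 1 1 0
0 0 0 1

After press 6 at (2,1):
0 1 1 1
0 1 1 1
0 0 0 0
0 1 0 1

Lights still on: 8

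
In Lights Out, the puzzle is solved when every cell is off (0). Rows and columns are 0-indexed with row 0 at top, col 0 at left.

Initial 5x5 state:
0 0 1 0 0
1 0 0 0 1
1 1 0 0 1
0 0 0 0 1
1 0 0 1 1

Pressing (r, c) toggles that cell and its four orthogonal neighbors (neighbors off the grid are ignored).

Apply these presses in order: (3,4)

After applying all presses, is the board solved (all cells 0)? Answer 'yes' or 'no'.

After press 1 at (3,4):
0 0 1 0 0
1 0 0 0 1
1 1 0 0 0
0 0 0 1 0
1 0 0 1 0

Lights still on: 8

Answer: no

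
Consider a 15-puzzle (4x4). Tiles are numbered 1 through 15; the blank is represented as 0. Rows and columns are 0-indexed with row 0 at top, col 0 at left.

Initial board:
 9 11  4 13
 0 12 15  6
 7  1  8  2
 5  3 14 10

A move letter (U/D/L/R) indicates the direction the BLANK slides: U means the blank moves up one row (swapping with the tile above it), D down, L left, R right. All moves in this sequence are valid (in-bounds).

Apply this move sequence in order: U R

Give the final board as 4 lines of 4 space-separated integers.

Answer: 11  0  4 13
 9 12 15  6
 7  1  8  2
 5  3 14 10

Derivation:
After move 1 (U):
 0 11  4 13
 9 12 15  6
 7  1  8  2
 5  3 14 10

After move 2 (R):
11  0  4 13
 9 12 15  6
 7  1  8  2
 5  3 14 10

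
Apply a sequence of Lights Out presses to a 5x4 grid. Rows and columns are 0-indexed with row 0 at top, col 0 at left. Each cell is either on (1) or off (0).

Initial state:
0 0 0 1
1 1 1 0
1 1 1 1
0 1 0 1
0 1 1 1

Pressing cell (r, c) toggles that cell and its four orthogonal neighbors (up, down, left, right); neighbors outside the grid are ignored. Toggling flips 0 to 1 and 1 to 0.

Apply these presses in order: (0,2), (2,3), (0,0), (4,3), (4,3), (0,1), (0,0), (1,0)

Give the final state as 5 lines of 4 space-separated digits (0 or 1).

Answer: 0 0 0 0
0 1 0 1
0 1 0 0
0 1 0 0
0 1 1 1

Derivation:
After press 1 at (0,2):
0 1 1 0
1 1 0 0
1 1 1 1
0 1 0 1
0 1 1 1

After press 2 at (2,3):
0 1 1 0
1 1 0 1
1 1 0 0
0 1 0 0
0 1 1 1

After press 3 at (0,0):
1 0 1 0
0 1 0 1
1 1 0 0
0 1 0 0
0 1 1 1

After press 4 at (4,3):
1 0 1 0
0 1 0 1
1 1 0 0
0 1 0 1
0 1 0 0

After press 5 at (4,3):
1 0 1 0
0 1 0 1
1 1 0 0
0 1 0 0
0 1 1 1

After press 6 at (0,1):
0 1 0 0
0 0 0 1
1 1 0 0
0 1 0 0
0 1 1 1

After press 7 at (0,0):
1 0 0 0
1 0 0 1
1 1 0 0
0 1 0 0
0 1 1 1

After press 8 at (1,0):
0 0 0 0
0 1 0 1
0 1 0 0
0 1 0 0
0 1 1 1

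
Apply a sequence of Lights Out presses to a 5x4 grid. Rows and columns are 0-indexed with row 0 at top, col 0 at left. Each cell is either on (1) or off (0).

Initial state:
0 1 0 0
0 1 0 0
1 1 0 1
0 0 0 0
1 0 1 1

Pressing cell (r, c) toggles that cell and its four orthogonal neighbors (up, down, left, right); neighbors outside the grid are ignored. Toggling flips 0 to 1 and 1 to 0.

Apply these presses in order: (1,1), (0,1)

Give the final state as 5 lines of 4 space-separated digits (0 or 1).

After press 1 at (1,1):
0 0 0 0
1 0 1 0
1 0 0 1
0 0 0 0
1 0 1 1

After press 2 at (0,1):
1 1 1 0
1 1 1 0
1 0 0 1
0 0 0 0
1 0 1 1

Answer: 1 1 1 0
1 1 1 0
1 0 0 1
0 0 0 0
1 0 1 1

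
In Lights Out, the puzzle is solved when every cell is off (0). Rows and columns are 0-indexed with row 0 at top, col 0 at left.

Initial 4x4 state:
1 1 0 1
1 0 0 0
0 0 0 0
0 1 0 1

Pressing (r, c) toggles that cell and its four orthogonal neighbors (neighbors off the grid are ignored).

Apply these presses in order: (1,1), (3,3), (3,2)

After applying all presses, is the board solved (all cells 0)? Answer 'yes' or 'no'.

Answer: no

Derivation:
After press 1 at (1,1):
1 0 0 1
0 1 1 0
0 1 0 0
0 1 0 1

After press 2 at (3,3):
1 0 0 1
0 1 1 0
0 1 0 1
0 1 1 0

After press 3 at (3,2):
1 0 0 1
0 1 1 0
0 1 1 1
0 0 0 1

Lights still on: 8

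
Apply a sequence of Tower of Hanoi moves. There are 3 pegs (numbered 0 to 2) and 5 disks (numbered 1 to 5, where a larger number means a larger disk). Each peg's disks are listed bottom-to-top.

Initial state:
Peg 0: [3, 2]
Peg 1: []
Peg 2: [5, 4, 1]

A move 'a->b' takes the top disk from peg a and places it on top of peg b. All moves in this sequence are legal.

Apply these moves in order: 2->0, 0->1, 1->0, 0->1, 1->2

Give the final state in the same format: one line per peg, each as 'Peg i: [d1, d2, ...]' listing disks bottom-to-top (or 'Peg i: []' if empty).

Answer: Peg 0: [3, 2]
Peg 1: []
Peg 2: [5, 4, 1]

Derivation:
After move 1 (2->0):
Peg 0: [3, 2, 1]
Peg 1: []
Peg 2: [5, 4]

After move 2 (0->1):
Peg 0: [3, 2]
Peg 1: [1]
Peg 2: [5, 4]

After move 3 (1->0):
Peg 0: [3, 2, 1]
Peg 1: []
Peg 2: [5, 4]

After move 4 (0->1):
Peg 0: [3, 2]
Peg 1: [1]
Peg 2: [5, 4]

After move 5 (1->2):
Peg 0: [3, 2]
Peg 1: []
Peg 2: [5, 4, 1]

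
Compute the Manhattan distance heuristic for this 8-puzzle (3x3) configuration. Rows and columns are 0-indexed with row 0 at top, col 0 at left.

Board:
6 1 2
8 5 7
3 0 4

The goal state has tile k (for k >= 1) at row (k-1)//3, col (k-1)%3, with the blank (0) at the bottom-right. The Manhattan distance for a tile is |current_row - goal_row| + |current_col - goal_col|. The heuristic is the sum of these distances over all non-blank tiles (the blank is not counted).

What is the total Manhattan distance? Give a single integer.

Answer: 17

Derivation:
Tile 6: at (0,0), goal (1,2), distance |0-1|+|0-2| = 3
Tile 1: at (0,1), goal (0,0), distance |0-0|+|1-0| = 1
Tile 2: at (0,2), goal (0,1), distance |0-0|+|2-1| = 1
Tile 8: at (1,0), goal (2,1), distance |1-2|+|0-1| = 2
Tile 5: at (1,1), goal (1,1), distance |1-1|+|1-1| = 0
Tile 7: at (1,2), goal (2,0), distance |1-2|+|2-0| = 3
Tile 3: at (2,0), goal (0,2), distance |2-0|+|0-2| = 4
Tile 4: at (2,2), goal (1,0), distance |2-1|+|2-0| = 3
Sum: 3 + 1 + 1 + 2 + 0 + 3 + 4 + 3 = 17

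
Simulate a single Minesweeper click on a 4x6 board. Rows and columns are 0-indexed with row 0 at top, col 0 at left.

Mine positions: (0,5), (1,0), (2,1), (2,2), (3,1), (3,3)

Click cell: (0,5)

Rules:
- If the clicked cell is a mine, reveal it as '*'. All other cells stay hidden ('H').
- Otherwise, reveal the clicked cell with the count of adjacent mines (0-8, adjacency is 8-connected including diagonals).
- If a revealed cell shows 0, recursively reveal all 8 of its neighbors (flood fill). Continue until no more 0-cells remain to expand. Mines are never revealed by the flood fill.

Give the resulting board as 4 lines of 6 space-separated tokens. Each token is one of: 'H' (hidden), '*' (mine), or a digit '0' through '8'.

H H H H H *
H H H H H H
H H H H H H
H H H H H H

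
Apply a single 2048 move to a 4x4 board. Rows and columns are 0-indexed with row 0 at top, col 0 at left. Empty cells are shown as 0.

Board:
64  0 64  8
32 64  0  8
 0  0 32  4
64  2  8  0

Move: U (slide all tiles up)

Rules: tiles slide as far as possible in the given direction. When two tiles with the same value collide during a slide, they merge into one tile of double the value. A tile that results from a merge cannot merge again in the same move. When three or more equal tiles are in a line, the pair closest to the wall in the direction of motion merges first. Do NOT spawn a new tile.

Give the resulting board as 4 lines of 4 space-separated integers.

Slide up:
col 0: [64, 32, 0, 64] -> [64, 32, 64, 0]
col 1: [0, 64, 0, 2] -> [64, 2, 0, 0]
col 2: [64, 0, 32, 8] -> [64, 32, 8, 0]
col 3: [8, 8, 4, 0] -> [16, 4, 0, 0]

Answer: 64 64 64 16
32  2 32  4
64  0  8  0
 0  0  0  0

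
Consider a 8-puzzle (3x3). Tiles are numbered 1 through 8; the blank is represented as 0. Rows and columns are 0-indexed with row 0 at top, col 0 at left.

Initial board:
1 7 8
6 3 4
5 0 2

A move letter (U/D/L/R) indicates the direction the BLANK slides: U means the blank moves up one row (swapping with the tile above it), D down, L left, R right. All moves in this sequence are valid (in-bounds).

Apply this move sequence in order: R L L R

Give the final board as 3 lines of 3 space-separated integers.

Answer: 1 7 8
6 3 4
5 0 2

Derivation:
After move 1 (R):
1 7 8
6 3 4
5 2 0

After move 2 (L):
1 7 8
6 3 4
5 0 2

After move 3 (L):
1 7 8
6 3 4
0 5 2

After move 4 (R):
1 7 8
6 3 4
5 0 2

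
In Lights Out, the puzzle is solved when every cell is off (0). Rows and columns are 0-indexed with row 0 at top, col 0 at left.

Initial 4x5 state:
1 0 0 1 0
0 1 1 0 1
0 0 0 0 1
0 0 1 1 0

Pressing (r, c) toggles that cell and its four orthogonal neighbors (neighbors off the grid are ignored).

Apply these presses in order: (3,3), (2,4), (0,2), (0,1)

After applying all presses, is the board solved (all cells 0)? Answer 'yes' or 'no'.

After press 1 at (3,3):
1 0 0 1 0
0 1 1 0 1
0 0 0 1 1
0 0 0 0 1

After press 2 at (2,4):
1 0 0 1 0
0 1 1 0 0
0 0 0 0 0
0 0 0 0 0

After press 3 at (0,2):
1 1 1 0 0
0 1 0 0 0
0 0 0 0 0
0 0 0 0 0

After press 4 at (0,1):
0 0 0 0 0
0 0 0 0 0
0 0 0 0 0
0 0 0 0 0

Lights still on: 0

Answer: yes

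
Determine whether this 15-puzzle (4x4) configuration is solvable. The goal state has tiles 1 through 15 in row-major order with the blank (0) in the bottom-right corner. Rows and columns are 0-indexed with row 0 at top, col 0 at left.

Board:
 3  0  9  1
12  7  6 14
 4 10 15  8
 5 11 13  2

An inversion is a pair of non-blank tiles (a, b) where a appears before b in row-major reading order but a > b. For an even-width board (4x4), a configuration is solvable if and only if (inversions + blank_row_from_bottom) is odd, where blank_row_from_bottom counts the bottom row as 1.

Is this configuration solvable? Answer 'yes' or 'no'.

Answer: yes

Derivation:
Inversions: 45
Blank is in row 0 (0-indexed from top), which is row 4 counting from the bottom (bottom = 1).
45 + 4 = 49, which is odd, so the puzzle is solvable.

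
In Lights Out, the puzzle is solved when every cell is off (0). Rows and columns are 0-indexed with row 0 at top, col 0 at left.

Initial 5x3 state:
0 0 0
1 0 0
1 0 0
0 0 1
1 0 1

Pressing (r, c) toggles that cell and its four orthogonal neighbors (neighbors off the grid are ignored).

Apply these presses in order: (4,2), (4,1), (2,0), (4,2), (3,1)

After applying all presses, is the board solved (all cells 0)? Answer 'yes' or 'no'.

Answer: yes

Derivation:
After press 1 at (4,2):
0 0 0
1 0 0
1 0 0
0 0 0
1 1 0

After press 2 at (4,1):
0 0 0
1 0 0
1 0 0
0 1 0
0 0 1

After press 3 at (2,0):
0 0 0
0 0 0
0 1 0
1 1 0
0 0 1

After press 4 at (4,2):
0 0 0
0 0 0
0 1 0
1 1 1
0 1 0

After press 5 at (3,1):
0 0 0
0 0 0
0 0 0
0 0 0
0 0 0

Lights still on: 0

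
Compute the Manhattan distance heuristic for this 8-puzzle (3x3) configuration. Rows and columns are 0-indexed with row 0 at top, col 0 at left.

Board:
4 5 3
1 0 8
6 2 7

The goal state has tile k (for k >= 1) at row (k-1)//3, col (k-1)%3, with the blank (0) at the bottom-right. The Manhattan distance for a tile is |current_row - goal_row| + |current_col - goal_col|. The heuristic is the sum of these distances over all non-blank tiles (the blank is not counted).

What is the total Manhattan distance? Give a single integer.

Answer: 12

Derivation:
Tile 4: at (0,0), goal (1,0), distance |0-1|+|0-0| = 1
Tile 5: at (0,1), goal (1,1), distance |0-1|+|1-1| = 1
Tile 3: at (0,2), goal (0,2), distance |0-0|+|2-2| = 0
Tile 1: at (1,0), goal (0,0), distance |1-0|+|0-0| = 1
Tile 8: at (1,2), goal (2,1), distance |1-2|+|2-1| = 2
Tile 6: at (2,0), goal (1,2), distance |2-1|+|0-2| = 3
Tile 2: at (2,1), goal (0,1), distance |2-0|+|1-1| = 2
Tile 7: at (2,2), goal (2,0), distance |2-2|+|2-0| = 2
Sum: 1 + 1 + 0 + 1 + 2 + 3 + 2 + 2 = 12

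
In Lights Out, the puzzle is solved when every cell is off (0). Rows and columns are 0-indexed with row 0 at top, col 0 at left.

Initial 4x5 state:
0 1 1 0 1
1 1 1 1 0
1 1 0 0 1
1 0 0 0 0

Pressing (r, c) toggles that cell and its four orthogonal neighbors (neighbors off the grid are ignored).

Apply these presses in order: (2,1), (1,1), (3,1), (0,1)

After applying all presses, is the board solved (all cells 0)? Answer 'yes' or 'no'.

After press 1 at (2,1):
0 1 1 0 1
1 0 1 1 0
0 0 1 0 1
1 1 0 0 0

After press 2 at (1,1):
0 0 1 0 1
0 1 0 1 0
0 1 1 0 1
1 1 0 0 0

After press 3 at (3,1):
0 0 1 0 1
0 1 0 1 0
0 0 1 0 1
0 0 1 0 0

After press 4 at (0,1):
1 1 0 0 1
0 0 0 1 0
0 0 1 0 1
0 0 1 0 0

Lights still on: 7

Answer: no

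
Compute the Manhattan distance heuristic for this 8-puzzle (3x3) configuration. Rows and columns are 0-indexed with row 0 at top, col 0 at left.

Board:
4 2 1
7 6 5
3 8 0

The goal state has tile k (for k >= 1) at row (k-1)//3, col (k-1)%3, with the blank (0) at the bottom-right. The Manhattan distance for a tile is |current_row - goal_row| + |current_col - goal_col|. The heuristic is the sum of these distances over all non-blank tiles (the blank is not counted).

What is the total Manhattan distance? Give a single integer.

Tile 4: (0,0)->(1,0) = 1
Tile 2: (0,1)->(0,1) = 0
Tile 1: (0,2)->(0,0) = 2
Tile 7: (1,0)->(2,0) = 1
Tile 6: (1,1)->(1,2) = 1
Tile 5: (1,2)->(1,1) = 1
Tile 3: (2,0)->(0,2) = 4
Tile 8: (2,1)->(2,1) = 0
Sum: 1 + 0 + 2 + 1 + 1 + 1 + 4 + 0 = 10

Answer: 10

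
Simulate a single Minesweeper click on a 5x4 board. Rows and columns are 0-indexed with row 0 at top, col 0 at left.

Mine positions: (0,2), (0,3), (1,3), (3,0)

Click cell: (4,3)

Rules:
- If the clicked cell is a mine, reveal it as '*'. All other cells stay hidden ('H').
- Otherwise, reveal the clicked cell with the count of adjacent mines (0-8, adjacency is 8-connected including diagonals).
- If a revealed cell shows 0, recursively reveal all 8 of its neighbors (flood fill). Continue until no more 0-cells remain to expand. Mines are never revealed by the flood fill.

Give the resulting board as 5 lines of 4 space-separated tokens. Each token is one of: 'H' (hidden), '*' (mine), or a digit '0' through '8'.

H H H H
H H H H
H 1 1 1
H 1 0 0
H 1 0 0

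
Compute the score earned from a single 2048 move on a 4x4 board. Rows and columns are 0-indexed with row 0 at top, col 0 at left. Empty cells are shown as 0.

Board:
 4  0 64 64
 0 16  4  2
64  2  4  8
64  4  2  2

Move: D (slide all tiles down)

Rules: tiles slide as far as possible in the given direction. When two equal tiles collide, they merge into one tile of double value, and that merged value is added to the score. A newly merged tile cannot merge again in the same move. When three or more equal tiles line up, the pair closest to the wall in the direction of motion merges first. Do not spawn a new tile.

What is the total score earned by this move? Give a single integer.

Answer: 136

Derivation:
Slide down:
col 0: [4, 0, 64, 64] -> [0, 0, 4, 128]  score +128 (running 128)
col 1: [0, 16, 2, 4] -> [0, 16, 2, 4]  score +0 (running 128)
col 2: [64, 4, 4, 2] -> [0, 64, 8, 2]  score +8 (running 136)
col 3: [64, 2, 8, 2] -> [64, 2, 8, 2]  score +0 (running 136)
Board after move:
  0   0   0  64
  0  16  64   2
  4   2   8   8
128   4   2   2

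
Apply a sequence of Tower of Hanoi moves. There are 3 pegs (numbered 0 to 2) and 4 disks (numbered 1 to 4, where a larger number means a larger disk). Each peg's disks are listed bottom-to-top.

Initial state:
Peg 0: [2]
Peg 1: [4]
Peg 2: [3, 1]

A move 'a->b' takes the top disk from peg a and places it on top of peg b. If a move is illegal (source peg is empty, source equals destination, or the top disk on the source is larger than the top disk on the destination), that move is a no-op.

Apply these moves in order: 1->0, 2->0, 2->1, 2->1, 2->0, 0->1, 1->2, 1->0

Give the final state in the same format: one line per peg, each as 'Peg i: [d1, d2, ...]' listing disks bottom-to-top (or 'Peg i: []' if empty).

Answer: Peg 0: [2]
Peg 1: [4, 3]
Peg 2: [1]

Derivation:
After move 1 (1->0):
Peg 0: [2]
Peg 1: [4]
Peg 2: [3, 1]

After move 2 (2->0):
Peg 0: [2, 1]
Peg 1: [4]
Peg 2: [3]

After move 3 (2->1):
Peg 0: [2, 1]
Peg 1: [4, 3]
Peg 2: []

After move 4 (2->1):
Peg 0: [2, 1]
Peg 1: [4, 3]
Peg 2: []

After move 5 (2->0):
Peg 0: [2, 1]
Peg 1: [4, 3]
Peg 2: []

After move 6 (0->1):
Peg 0: [2]
Peg 1: [4, 3, 1]
Peg 2: []

After move 7 (1->2):
Peg 0: [2]
Peg 1: [4, 3]
Peg 2: [1]

After move 8 (1->0):
Peg 0: [2]
Peg 1: [4, 3]
Peg 2: [1]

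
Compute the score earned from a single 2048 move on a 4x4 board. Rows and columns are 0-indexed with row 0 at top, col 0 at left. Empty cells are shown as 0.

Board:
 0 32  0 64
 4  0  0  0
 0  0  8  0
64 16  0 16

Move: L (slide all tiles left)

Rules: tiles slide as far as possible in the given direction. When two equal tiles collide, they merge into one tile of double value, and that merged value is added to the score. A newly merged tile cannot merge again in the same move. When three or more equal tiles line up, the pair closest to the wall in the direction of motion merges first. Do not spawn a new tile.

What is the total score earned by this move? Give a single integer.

Slide left:
row 0: [0, 32, 0, 64] -> [32, 64, 0, 0]  score +0 (running 0)
row 1: [4, 0, 0, 0] -> [4, 0, 0, 0]  score +0 (running 0)
row 2: [0, 0, 8, 0] -> [8, 0, 0, 0]  score +0 (running 0)
row 3: [64, 16, 0, 16] -> [64, 32, 0, 0]  score +32 (running 32)
Board after move:
32 64  0  0
 4  0  0  0
 8  0  0  0
64 32  0  0

Answer: 32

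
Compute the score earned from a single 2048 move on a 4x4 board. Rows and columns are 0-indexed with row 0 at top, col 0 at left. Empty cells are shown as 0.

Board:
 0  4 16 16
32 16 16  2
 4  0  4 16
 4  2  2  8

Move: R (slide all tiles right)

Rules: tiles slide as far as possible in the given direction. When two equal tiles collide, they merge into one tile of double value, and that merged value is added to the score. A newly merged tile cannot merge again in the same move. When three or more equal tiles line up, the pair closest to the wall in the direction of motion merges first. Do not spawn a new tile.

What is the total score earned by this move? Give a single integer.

Slide right:
row 0: [0, 4, 16, 16] -> [0, 0, 4, 32]  score +32 (running 32)
row 1: [32, 16, 16, 2] -> [0, 32, 32, 2]  score +32 (running 64)
row 2: [4, 0, 4, 16] -> [0, 0, 8, 16]  score +8 (running 72)
row 3: [4, 2, 2, 8] -> [0, 4, 4, 8]  score +4 (running 76)
Board after move:
 0  0  4 32
 0 32 32  2
 0  0  8 16
 0  4  4  8

Answer: 76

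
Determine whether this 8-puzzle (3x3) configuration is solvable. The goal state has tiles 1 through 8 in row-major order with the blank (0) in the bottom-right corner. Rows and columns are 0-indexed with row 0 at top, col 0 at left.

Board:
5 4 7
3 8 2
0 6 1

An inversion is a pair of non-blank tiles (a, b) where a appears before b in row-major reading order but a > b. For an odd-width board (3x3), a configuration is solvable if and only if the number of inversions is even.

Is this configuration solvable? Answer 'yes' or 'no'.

Answer: yes

Derivation:
Inversions (pairs i<j in row-major order where tile[i] > tile[j] > 0): 18
18 is even, so the puzzle is solvable.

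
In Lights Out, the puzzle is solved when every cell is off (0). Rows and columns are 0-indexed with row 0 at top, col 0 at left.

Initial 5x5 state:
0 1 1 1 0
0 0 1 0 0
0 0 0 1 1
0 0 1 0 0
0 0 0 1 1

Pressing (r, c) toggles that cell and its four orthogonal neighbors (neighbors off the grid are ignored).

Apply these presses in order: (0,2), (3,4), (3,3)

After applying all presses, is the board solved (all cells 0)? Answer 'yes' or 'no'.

After press 1 at (0,2):
0 0 0 0 0
0 0 0 0 0
0 0 0 1 1
0 0 1 0 0
0 0 0 1 1

After press 2 at (3,4):
0 0 0 0 0
0 0 0 0 0
0 0 0 1 0
0 0 1 1 1
0 0 0 1 0

After press 3 at (3,3):
0 0 0 0 0
0 0 0 0 0
0 0 0 0 0
0 0 0 0 0
0 0 0 0 0

Lights still on: 0

Answer: yes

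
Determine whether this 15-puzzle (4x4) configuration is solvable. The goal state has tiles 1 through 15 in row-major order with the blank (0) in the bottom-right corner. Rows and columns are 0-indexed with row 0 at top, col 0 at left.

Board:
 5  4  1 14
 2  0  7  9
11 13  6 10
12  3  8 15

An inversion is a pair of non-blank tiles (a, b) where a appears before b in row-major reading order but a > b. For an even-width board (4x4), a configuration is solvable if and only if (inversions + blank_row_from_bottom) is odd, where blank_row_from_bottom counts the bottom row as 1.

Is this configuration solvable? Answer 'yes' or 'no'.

Inversions: 36
Blank is in row 1 (0-indexed from top), which is row 3 counting from the bottom (bottom = 1).
36 + 3 = 39, which is odd, so the puzzle is solvable.

Answer: yes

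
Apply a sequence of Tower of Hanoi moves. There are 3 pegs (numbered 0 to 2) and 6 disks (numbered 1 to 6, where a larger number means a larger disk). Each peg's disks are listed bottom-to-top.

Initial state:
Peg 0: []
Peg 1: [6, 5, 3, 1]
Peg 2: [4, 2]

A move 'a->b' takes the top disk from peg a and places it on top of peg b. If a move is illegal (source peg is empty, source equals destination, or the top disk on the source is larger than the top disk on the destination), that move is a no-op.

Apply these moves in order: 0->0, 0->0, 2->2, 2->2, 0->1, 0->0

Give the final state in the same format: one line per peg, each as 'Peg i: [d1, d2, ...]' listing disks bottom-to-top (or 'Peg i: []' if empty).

Answer: Peg 0: []
Peg 1: [6, 5, 3, 1]
Peg 2: [4, 2]

Derivation:
After move 1 (0->0):
Peg 0: []
Peg 1: [6, 5, 3, 1]
Peg 2: [4, 2]

After move 2 (0->0):
Peg 0: []
Peg 1: [6, 5, 3, 1]
Peg 2: [4, 2]

After move 3 (2->2):
Peg 0: []
Peg 1: [6, 5, 3, 1]
Peg 2: [4, 2]

After move 4 (2->2):
Peg 0: []
Peg 1: [6, 5, 3, 1]
Peg 2: [4, 2]

After move 5 (0->1):
Peg 0: []
Peg 1: [6, 5, 3, 1]
Peg 2: [4, 2]

After move 6 (0->0):
Peg 0: []
Peg 1: [6, 5, 3, 1]
Peg 2: [4, 2]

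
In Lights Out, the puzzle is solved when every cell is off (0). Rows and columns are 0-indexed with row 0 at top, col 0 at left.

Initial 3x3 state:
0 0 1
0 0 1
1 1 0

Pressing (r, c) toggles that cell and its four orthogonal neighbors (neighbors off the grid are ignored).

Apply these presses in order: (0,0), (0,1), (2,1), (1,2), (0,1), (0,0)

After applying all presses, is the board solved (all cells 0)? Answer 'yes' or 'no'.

After press 1 at (0,0):
1 1 1
1 0 1
1 1 0

After press 2 at (0,1):
0 0 0
1 1 1
1 1 0

After press 3 at (2,1):
0 0 0
1 0 1
0 0 1

After press 4 at (1,2):
0 0 1
1 1 0
0 0 0

After press 5 at (0,1):
1 1 0
1 0 0
0 0 0

After press 6 at (0,0):
0 0 0
0 0 0
0 0 0

Lights still on: 0

Answer: yes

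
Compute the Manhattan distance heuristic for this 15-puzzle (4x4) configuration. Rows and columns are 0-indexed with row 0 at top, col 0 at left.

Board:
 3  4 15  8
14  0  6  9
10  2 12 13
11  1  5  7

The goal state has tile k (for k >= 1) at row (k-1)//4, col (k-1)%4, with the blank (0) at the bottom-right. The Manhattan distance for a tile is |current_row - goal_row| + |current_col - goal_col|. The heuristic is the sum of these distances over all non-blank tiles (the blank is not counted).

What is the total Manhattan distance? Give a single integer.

Tile 3: at (0,0), goal (0,2), distance |0-0|+|0-2| = 2
Tile 4: at (0,1), goal (0,3), distance |0-0|+|1-3| = 2
Tile 15: at (0,2), goal (3,2), distance |0-3|+|2-2| = 3
Tile 8: at (0,3), goal (1,3), distance |0-1|+|3-3| = 1
Tile 14: at (1,0), goal (3,1), distance |1-3|+|0-1| = 3
Tile 6: at (1,2), goal (1,1), distance |1-1|+|2-1| = 1
Tile 9: at (1,3), goal (2,0), distance |1-2|+|3-0| = 4
Tile 10: at (2,0), goal (2,1), distance |2-2|+|0-1| = 1
Tile 2: at (2,1), goal (0,1), distance |2-0|+|1-1| = 2
Tile 12: at (2,2), goal (2,3), distance |2-2|+|2-3| = 1
Tile 13: at (2,3), goal (3,0), distance |2-3|+|3-0| = 4
Tile 11: at (3,0), goal (2,2), distance |3-2|+|0-2| = 3
Tile 1: at (3,1), goal (0,0), distance |3-0|+|1-0| = 4
Tile 5: at (3,2), goal (1,0), distance |3-1|+|2-0| = 4
Tile 7: at (3,3), goal (1,2), distance |3-1|+|3-2| = 3
Sum: 2 + 2 + 3 + 1 + 3 + 1 + 4 + 1 + 2 + 1 + 4 + 3 + 4 + 4 + 3 = 38

Answer: 38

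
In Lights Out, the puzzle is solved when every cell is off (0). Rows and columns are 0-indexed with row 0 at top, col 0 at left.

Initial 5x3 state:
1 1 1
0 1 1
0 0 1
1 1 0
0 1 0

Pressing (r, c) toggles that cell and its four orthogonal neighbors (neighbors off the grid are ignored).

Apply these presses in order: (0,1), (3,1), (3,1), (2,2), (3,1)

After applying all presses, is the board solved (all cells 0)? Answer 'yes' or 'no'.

After press 1 at (0,1):
0 0 0
0 0 1
0 0 1
1 1 0
0 1 0

After press 2 at (3,1):
0 0 0
0 0 1
0 1 1
0 0 1
0 0 0

After press 3 at (3,1):
0 0 0
0 0 1
0 0 1
1 1 0
0 1 0

After press 4 at (2,2):
0 0 0
0 0 0
0 1 0
1 1 1
0 1 0

After press 5 at (3,1):
0 0 0
0 0 0
0 0 0
0 0 0
0 0 0

Lights still on: 0

Answer: yes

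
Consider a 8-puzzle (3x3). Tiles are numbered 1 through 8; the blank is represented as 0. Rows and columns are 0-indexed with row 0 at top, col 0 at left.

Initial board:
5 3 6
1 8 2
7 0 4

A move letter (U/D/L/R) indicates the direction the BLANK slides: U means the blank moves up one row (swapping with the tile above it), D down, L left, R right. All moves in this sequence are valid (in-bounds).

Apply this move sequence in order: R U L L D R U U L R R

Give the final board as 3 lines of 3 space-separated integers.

Answer: 5 6 0
7 3 8
4 1 2

Derivation:
After move 1 (R):
5 3 6
1 8 2
7 4 0

After move 2 (U):
5 3 6
1 8 0
7 4 2

After move 3 (L):
5 3 6
1 0 8
7 4 2

After move 4 (L):
5 3 6
0 1 8
7 4 2

After move 5 (D):
5 3 6
7 1 8
0 4 2

After move 6 (R):
5 3 6
7 1 8
4 0 2

After move 7 (U):
5 3 6
7 0 8
4 1 2

After move 8 (U):
5 0 6
7 3 8
4 1 2

After move 9 (L):
0 5 6
7 3 8
4 1 2

After move 10 (R):
5 0 6
7 3 8
4 1 2

After move 11 (R):
5 6 0
7 3 8
4 1 2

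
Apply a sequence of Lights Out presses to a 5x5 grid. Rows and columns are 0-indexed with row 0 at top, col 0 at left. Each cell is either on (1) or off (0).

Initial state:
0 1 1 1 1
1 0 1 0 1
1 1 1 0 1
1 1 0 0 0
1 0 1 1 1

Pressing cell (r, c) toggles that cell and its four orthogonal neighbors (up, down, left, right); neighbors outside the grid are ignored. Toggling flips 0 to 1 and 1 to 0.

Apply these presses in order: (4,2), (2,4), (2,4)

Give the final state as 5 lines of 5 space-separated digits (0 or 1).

After press 1 at (4,2):
0 1 1 1 1
1 0 1 0 1
1 1 1 0 1
1 1 1 0 0
1 1 0 0 1

After press 2 at (2,4):
0 1 1 1 1
1 0 1 0 0
1 1 1 1 0
1 1 1 0 1
1 1 0 0 1

After press 3 at (2,4):
0 1 1 1 1
1 0 1 0 1
1 1 1 0 1
1 1 1 0 0
1 1 0 0 1

Answer: 0 1 1 1 1
1 0 1 0 1
1 1 1 0 1
1 1 1 0 0
1 1 0 0 1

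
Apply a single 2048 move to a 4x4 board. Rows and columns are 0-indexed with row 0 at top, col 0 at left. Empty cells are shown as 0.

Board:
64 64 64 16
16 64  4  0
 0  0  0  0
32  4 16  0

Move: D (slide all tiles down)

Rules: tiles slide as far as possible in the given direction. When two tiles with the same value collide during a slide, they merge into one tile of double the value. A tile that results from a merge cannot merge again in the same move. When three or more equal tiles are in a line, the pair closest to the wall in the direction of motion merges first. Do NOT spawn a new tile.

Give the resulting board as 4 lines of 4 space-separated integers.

Slide down:
col 0: [64, 16, 0, 32] -> [0, 64, 16, 32]
col 1: [64, 64, 0, 4] -> [0, 0, 128, 4]
col 2: [64, 4, 0, 16] -> [0, 64, 4, 16]
col 3: [16, 0, 0, 0] -> [0, 0, 0, 16]

Answer:   0   0   0   0
 64   0  64   0
 16 128   4   0
 32   4  16  16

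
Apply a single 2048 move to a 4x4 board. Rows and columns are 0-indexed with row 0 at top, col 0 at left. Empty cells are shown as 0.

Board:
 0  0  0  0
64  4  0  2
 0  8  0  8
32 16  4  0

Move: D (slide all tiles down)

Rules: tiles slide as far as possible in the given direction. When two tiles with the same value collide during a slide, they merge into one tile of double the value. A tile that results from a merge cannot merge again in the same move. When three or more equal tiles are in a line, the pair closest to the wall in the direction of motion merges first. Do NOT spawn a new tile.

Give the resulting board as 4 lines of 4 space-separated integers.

Answer:  0  0  0  0
 0  4  0  0
64  8  0  2
32 16  4  8

Derivation:
Slide down:
col 0: [0, 64, 0, 32] -> [0, 0, 64, 32]
col 1: [0, 4, 8, 16] -> [0, 4, 8, 16]
col 2: [0, 0, 0, 4] -> [0, 0, 0, 4]
col 3: [0, 2, 8, 0] -> [0, 0, 2, 8]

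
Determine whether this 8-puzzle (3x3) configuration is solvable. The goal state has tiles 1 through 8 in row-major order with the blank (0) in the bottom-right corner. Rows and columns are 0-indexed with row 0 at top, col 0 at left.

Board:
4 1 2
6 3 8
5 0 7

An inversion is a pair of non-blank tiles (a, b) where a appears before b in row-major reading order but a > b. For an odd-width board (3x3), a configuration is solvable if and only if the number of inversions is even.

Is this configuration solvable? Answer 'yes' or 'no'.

Answer: no

Derivation:
Inversions (pairs i<j in row-major order where tile[i] > tile[j] > 0): 7
7 is odd, so the puzzle is not solvable.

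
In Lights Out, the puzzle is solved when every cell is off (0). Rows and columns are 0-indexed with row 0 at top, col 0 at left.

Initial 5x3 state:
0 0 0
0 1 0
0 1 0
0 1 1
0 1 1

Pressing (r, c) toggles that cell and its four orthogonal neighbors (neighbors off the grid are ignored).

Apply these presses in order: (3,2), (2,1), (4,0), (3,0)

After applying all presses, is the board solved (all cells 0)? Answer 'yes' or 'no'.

After press 1 at (3,2):
0 0 0
0 1 0
0 1 1
0 0 0
0 1 0

After press 2 at (2,1):
0 0 0
0 0 0
1 0 0
0 1 0
0 1 0

After press 3 at (4,0):
0 0 0
0 0 0
1 0 0
1 1 0
1 0 0

After press 4 at (3,0):
0 0 0
0 0 0
0 0 0
0 0 0
0 0 0

Lights still on: 0

Answer: yes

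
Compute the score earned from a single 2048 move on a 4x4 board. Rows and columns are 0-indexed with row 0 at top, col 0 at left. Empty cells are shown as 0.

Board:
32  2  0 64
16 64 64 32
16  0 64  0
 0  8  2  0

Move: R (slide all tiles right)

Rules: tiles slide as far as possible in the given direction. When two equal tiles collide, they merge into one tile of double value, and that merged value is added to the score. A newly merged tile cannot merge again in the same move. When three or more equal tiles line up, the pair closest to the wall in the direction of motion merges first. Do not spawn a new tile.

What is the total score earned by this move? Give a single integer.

Slide right:
row 0: [32, 2, 0, 64] -> [0, 32, 2, 64]  score +0 (running 0)
row 1: [16, 64, 64, 32] -> [0, 16, 128, 32]  score +128 (running 128)
row 2: [16, 0, 64, 0] -> [0, 0, 16, 64]  score +0 (running 128)
row 3: [0, 8, 2, 0] -> [0, 0, 8, 2]  score +0 (running 128)
Board after move:
  0  32   2  64
  0  16 128  32
  0   0  16  64
  0   0   8   2

Answer: 128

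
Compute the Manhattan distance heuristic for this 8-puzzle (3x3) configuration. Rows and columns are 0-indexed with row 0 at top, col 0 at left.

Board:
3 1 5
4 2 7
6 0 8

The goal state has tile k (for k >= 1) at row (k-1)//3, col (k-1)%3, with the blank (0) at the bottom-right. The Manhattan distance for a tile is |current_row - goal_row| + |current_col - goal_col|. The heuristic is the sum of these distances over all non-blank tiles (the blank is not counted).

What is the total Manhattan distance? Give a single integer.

Tile 3: (0,0)->(0,2) = 2
Tile 1: (0,1)->(0,0) = 1
Tile 5: (0,2)->(1,1) = 2
Tile 4: (1,0)->(1,0) = 0
Tile 2: (1,1)->(0,1) = 1
Tile 7: (1,2)->(2,0) = 3
Tile 6: (2,0)->(1,2) = 3
Tile 8: (2,2)->(2,1) = 1
Sum: 2 + 1 + 2 + 0 + 1 + 3 + 3 + 1 = 13

Answer: 13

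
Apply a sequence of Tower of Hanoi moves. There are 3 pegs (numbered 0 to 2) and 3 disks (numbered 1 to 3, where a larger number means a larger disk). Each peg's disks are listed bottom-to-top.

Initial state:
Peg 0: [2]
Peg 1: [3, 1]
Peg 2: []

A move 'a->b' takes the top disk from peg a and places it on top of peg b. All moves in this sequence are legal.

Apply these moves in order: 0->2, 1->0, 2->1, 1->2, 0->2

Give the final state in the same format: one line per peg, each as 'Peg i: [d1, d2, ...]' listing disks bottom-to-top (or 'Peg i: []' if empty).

After move 1 (0->2):
Peg 0: []
Peg 1: [3, 1]
Peg 2: [2]

After move 2 (1->0):
Peg 0: [1]
Peg 1: [3]
Peg 2: [2]

After move 3 (2->1):
Peg 0: [1]
Peg 1: [3, 2]
Peg 2: []

After move 4 (1->2):
Peg 0: [1]
Peg 1: [3]
Peg 2: [2]

After move 5 (0->2):
Peg 0: []
Peg 1: [3]
Peg 2: [2, 1]

Answer: Peg 0: []
Peg 1: [3]
Peg 2: [2, 1]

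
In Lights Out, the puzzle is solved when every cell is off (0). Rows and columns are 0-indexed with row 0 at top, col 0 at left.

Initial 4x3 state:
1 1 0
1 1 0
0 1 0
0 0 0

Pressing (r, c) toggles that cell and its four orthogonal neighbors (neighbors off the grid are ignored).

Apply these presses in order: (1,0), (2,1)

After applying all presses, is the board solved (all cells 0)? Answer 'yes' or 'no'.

Answer: no

Derivation:
After press 1 at (1,0):
0 1 0
0 0 0
1 1 0
0 0 0

After press 2 at (2,1):
0 1 0
0 1 0
0 0 1
0 1 0

Lights still on: 4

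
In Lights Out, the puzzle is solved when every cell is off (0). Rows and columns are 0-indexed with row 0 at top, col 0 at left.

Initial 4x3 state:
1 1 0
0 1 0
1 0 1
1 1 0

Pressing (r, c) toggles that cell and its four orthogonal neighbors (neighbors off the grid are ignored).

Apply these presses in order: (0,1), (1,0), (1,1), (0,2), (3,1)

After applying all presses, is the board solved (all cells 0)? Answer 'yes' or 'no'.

Answer: no

Derivation:
After press 1 at (0,1):
0 0 1
0 0 0
1 0 1
1 1 0

After press 2 at (1,0):
1 0 1
1 1 0
0 0 1
1 1 0

After press 3 at (1,1):
1 1 1
0 0 1
0 1 1
1 1 0

After press 4 at (0,2):
1 0 0
0 0 0
0 1 1
1 1 0

After press 5 at (3,1):
1 0 0
0 0 0
0 0 1
0 0 1

Lights still on: 3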